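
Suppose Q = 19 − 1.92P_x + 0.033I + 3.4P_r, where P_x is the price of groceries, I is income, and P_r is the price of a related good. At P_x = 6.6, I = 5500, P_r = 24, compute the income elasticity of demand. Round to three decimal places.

Substituting, Q = 19 − 1.92(6.6) + 0.033(5500) + 3.4(24) = 19 − 12.672 + 181.5 + 81.6 = 269.428.
∂Q/∂I = +0.033, so E_I = 0.033·(5500/269.428) ≈ 0.674.
E_I ∈ (0,1): normal good (necessity).

0.674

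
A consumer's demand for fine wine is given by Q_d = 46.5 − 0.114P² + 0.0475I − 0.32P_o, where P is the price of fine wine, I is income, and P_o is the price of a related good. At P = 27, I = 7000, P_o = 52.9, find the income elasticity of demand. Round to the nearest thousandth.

1.192

Evaluating quantity at (P, I, P_o) gives Q_d = 46.5 − 0.114(27)² + 0.0475(7000) − 0.32(52.9) = 46.5 − 83.106 + 332.5 − 16.928 = 278.966.
∂Q_d/∂I = +0.0475, so E_I = 0.0475·(7000/278.966) ≈ 1.192.
E_I > 1: normal good (luxury).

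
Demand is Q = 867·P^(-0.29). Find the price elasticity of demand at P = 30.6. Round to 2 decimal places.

-0.29

For a Cobb–Douglas (constant-elasticity) form Q = A·P^α·…, the elasticity with respect to P equals the exponent α at every point.
Here the exponent on P is -0.29, so the price elasticity of demand is -0.29.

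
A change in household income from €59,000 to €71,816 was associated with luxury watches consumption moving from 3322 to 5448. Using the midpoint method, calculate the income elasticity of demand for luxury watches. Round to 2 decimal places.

%ΔQ = (5448 − 3322)/[(3322+5448)/2] = 2126/4385 ≈ 0.4848.
%ΔI = (71,816 − 59,000)/[(59,000+71,816)/2] = 12816/65408 ≈ 0.1959.
E_I = %ΔQ/%ΔI ≈ 2.47.
E_I > 1: normal good (luxury).

2.47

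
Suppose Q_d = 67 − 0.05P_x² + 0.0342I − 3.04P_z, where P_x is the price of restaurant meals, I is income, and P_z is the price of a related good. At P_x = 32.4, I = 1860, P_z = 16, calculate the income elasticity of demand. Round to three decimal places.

First evaluate Q_d: 67 − 0.05(32.4)² + 0.0342(1860) − 3.04(16) = 67 − 52.488 + 63.612 − 48.64 = 29.484.
∂Q_d/∂I = +0.0342, so E_I = 0.0342·(1860/29.484) ≈ 2.158.
E_I > 1: normal good (luxury).

2.158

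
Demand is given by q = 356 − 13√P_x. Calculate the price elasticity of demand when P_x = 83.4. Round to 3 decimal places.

-0.250

At P_x = 83.4, q = 237.2793.
dq/dP_x = −13/(2√P_x) = −13/(2·9.1324).
Point elasticity E = (dq/dP_x)·(P_x/q) = -0.7118 × 83.4/237.2793 ≈ -0.250.
|E| < 1, so demand is inelastic at this price.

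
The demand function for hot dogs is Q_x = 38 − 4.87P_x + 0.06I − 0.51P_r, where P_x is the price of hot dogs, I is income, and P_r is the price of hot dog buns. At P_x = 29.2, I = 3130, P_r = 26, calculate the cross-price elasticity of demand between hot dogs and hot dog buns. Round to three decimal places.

-0.189

First evaluate Q_x: 38 − 4.87(29.2) + 0.06(3130) − 0.51(26) = 38 − 142.204 + 187.8 − 13.26 = 70.336.
∂Q_x/∂P_r = −0.51, so E_xy = -0.51·(26/70.336) ≈ -0.189.
E_xy < 0: the goods are complements.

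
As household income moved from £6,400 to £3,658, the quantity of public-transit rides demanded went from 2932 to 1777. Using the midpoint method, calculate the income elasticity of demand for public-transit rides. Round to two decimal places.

0.90

%ΔQ = (1777 − 2932)/[(2932+1777)/2] = -1155/2354.5 ≈ -0.4906.
%ΔI = (3,658 − 6,400)/[(6,400+3,658)/2] = -2742/5029 ≈ -0.5452.
E_I = %ΔQ/%ΔI ≈ 0.90.
E_I ∈ (0,1): normal good (necessity).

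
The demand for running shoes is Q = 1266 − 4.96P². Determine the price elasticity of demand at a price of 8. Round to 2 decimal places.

-0.67

At P = 8, Q = 948.56.
dQ/dP = −2·4.96·P = −79.36.
Point elasticity E = (dQ/dP)·(P/Q) = -79.36 × 8/948.56 ≈ -0.67.
|E| < 1, so demand is inelastic at this price.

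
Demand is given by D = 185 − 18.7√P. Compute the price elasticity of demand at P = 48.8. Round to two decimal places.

At P = 48.8, D = 54.3674.
dD/dP = −18.7/(2√P) = −18.7/(2·6.9857).
Point elasticity E = (dD/dP)·(P/D) = -1.3384 × 48.8/54.3674 ≈ -1.20.
|E| > 1, so demand is elastic at this price.

-1.20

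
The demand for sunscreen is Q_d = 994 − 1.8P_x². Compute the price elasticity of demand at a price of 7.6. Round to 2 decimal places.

At P_x = 7.6, Q_d = 890.032.
dQ_d/dP_x = −2·1.8·P_x = −27.36.
Point elasticity E = (dQ_d/dP_x)·(P_x/Q_d) = -27.36 × 7.6/890.032 ≈ -0.23.
|E| < 1, so demand is inelastic at this price.

-0.23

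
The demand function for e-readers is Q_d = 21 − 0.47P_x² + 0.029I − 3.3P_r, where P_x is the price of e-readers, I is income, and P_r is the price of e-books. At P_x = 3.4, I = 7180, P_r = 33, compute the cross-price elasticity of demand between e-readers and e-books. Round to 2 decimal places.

Evaluating quantity at (P_x, I, P_r) gives Q_d = 21 − 0.47(3.4)² + 0.029(7180) − 3.3(33) = 21 − 5.4332 + 208.22 − 108.9 = 114.8868.
∂Q_d/∂P_r = −3.3, so E_xy = -3.3·(33/114.8868) ≈ -0.95.
E_xy < 0: the goods are complements.

-0.95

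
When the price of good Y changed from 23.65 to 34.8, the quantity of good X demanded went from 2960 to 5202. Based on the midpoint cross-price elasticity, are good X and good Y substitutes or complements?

%ΔQ_x = (5202 − 2960)/[(2960+5202)/2] = 2242/4081 ≈ 0.5494.
%ΔP_y = (34.8 − 23.65)/[(23.65+34.8)/2] ≈ 0.3815.
E_xy = 0.5494/0.3815 ≈ 1.440.
E_xy > 0, so the goods are substitutes.

substitutes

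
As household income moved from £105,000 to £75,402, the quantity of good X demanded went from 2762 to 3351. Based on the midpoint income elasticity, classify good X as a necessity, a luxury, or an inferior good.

inferior

%ΔQ = (3351 − 2762)/[(2762+3351)/2] = 589/3056.5 ≈ 0.1927.
%ΔM = (75,402 − 105,000)/[(105,000+75,402)/2] = -29598/90201 ≈ -0.3281.
E_I = %ΔQ/%ΔM ≈ -0.587.
E_I < 0: inferior good.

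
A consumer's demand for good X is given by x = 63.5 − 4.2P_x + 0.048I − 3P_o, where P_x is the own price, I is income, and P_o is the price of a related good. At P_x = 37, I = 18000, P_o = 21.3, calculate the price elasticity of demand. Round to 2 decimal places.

x = 63.5 − 4.2(37) + 0.048(18000) − 3(21.3) = 63.5 − 155.4 + 864 − 63.9 = 708.2.
∂x/∂P_x = −4.2, so E_p = (−4.2)·(37/708.2) ≈ -0.22.
|E_p| < 1: demand is inelastic.

-0.22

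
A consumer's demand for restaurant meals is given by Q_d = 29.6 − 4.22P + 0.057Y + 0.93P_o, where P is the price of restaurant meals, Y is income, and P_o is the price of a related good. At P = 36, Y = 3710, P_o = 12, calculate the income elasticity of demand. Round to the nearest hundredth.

At the given point, Q_d = 29.6 − 4.22(36) + 0.057(3710) + 0.93(12) = 29.6 − 151.92 + 211.47 + 11.16 = 100.31.
∂Q_d/∂Y = +0.057, so E_I = 0.057·(3710/100.31) ≈ 2.11.
E_I > 1: normal good (luxury).

2.11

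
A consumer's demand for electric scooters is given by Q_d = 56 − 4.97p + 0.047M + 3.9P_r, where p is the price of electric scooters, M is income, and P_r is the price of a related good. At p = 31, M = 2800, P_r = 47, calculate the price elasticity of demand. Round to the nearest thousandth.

At the given point, Q_d = 56 − 4.97(31) + 0.047(2800) + 3.9(47) = 56 − 154.07 + 131.6 + 183.3 = 216.83.
∂Q_d/∂p = −4.97, so E_p = (−4.97)·(31/216.83) ≈ -0.711.
|E_p| < 1: demand is inelastic.

-0.711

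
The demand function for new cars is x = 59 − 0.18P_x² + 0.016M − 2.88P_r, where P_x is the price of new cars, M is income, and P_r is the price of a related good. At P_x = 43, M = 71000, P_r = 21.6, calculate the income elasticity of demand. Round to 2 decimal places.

1.42

x = 59 − 0.18(43)² + 0.016(71000) − 2.88(21.6) = 59 − 332.82 + 1136 − 62.208 = 799.972.
∂x/∂M = +0.016, so E_I = 0.016·(71000/799.972) ≈ 1.42.
E_I > 1: normal good (luxury).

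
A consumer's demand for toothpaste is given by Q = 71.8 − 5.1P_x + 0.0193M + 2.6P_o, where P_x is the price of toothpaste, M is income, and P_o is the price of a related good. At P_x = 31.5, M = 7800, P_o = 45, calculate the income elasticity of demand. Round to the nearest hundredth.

0.84

At the given point, Q = 71.8 − 5.1(31.5) + 0.0193(7800) + 2.6(45) = 71.8 − 160.65 + 150.54 + 117 = 178.69.
∂Q/∂M = +0.0193, so E_I = 0.0193·(7800/178.69) ≈ 0.84.
E_I ∈ (0,1): normal good (necessity).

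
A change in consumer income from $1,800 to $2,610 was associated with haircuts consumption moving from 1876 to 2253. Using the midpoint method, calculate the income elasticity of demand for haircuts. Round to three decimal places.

%ΔQ = (2253 − 1876)/[(1876+2253)/2] = 377/2064.5 ≈ 0.1826.
%ΔY = (2,610 − 1,800)/[(1,800+2,610)/2] = 810/2205 ≈ 0.3673.
E_I = %ΔQ/%ΔY ≈ 0.497.
E_I ∈ (0,1): normal good (necessity).

0.497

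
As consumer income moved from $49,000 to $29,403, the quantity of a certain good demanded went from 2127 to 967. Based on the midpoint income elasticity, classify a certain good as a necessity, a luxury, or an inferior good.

%ΔQ = (967 − 2127)/[(2127+967)/2] = -1160/1547 ≈ -0.7498.
%ΔM = (29,403 − 49,000)/[(49,000+29,403)/2] = -19597/39201.5 ≈ -0.4999.
E_I = %ΔQ/%ΔM ≈ 1.500.
E_I > 1: normal good (luxury).

luxury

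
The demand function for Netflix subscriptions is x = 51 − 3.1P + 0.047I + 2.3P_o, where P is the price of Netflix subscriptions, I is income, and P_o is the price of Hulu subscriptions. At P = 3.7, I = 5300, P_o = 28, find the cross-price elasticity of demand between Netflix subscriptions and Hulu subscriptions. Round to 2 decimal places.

At the given point, x = 51 − 3.1(3.7) + 0.047(5300) + 2.3(28) = 51 − 11.47 + 249.1 + 64.4 = 353.03.
∂x/∂P_o = +2.3, so E_xy = 2.3·(28/353.03) ≈ 0.18.
E_xy > 0: the goods are substitutes.

0.18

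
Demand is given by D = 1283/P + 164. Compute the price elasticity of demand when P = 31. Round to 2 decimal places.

At P = 31, D = 205.3871.
dD/dP = −1283/P² = −1.3351.
Point elasticity E = (dD/dP)·(P/D) = -1.3351 × 31/205.3871 ≈ -0.20.
|E| < 1, so demand is inelastic at this price.

-0.20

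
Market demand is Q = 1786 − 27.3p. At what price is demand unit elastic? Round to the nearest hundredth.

32.71

For linear demand Q = a − bp, E = −bp/(a − bp). |E| = 1 ⇒ bp = a − bp ⇒ p = a/(2b).
p = 1786/(2·27.3) ≈ 32.71.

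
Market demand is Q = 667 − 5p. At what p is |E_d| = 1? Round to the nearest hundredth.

For linear demand Q = a − bp, E = −bp/(a − bp). |E| = 1 ⇒ bp = a − bp ⇒ p = a/(2b).
p = 667/(2·5) = 66.70.

66.70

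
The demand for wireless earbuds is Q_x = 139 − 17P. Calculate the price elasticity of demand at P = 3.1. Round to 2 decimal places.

At P = 3.1, Q_x = 86.3.
dQ_x/dP = −17.
Point elasticity E = (dQ_x/dP)·(P/Q_x) = -17 × 3.1/86.3 ≈ -0.61.
|E| < 1, so demand is inelastic at this price.

-0.61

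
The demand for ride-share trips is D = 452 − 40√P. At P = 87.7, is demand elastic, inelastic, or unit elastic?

elastic

At P = 87.7, D = 77.4069.
dD/dP = −40/(2√P) = −40/(2·9.3648).
Point elasticity E = (dD/dP)·(P/D) = -2.1357 × 87.7/77.4069 ≈ -2.420.
|E| ≈ 2.420 > 1, so demand is elastic.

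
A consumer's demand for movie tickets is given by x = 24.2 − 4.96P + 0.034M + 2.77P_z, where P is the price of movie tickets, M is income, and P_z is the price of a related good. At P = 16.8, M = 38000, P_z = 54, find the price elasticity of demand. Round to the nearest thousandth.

-0.060

Substituting, x = 24.2 − 4.96(16.8) + 0.034(38000) + 2.77(54) = 24.2 − 83.328 + 1292 + 149.58 = 1382.452.
∂x/∂P = −4.96, so E_p = (−4.96)·(16.8/1382.452) ≈ -0.060.
|E_p| < 1: demand is inelastic.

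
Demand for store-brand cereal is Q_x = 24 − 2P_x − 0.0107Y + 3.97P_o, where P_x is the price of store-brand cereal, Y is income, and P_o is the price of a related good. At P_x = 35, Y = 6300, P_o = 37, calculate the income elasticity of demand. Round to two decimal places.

-2.01

Substituting, Q_x = 24 − 2(35) − 0.0107(6300) + 3.97(37) = 24 − 70 − 67.41 + 146.89 = 33.48.
∂Q_x/∂Y = −0.0107, so E_I = -0.0107·(6300/33.48) ≈ -2.01.
E_I < 0: inferior good.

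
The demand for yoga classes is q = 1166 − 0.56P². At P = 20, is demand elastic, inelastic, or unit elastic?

At P = 20, q = 942.
dq/dP = −2·0.56·P = −22.4.
Point elasticity E = (dq/dP)·(P/q) = -22.4 × 20/942 ≈ -0.476.
|E| ≈ 0.476 < 1, so demand is inelastic.

inelastic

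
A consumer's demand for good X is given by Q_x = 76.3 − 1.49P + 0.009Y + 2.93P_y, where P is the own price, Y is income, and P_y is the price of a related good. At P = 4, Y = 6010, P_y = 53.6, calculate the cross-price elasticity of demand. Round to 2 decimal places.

0.56

Q_x = 76.3 − 1.49(4) + 0.009(6010) + 2.93(53.6) = 76.3 − 5.96 + 54.09 + 157.048 = 281.478.
∂Q_x/∂P_y = +2.93, so E_xy = 2.93·(53.6/281.478) ≈ 0.56.
E_xy > 0: the goods are substitutes.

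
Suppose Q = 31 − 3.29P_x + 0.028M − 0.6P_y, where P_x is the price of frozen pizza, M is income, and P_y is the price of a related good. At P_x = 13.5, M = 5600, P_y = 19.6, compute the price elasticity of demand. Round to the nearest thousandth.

-0.337

Q = 31 − 3.29(13.5) + 0.028(5600) − 0.6(19.6) = 31 − 44.415 + 156.8 − 11.76 = 131.625.
∂Q/∂P_x = −3.29, so E_p = (−3.29)·(13.5/131.625) ≈ -0.337.
|E_p| < 1: demand is inelastic.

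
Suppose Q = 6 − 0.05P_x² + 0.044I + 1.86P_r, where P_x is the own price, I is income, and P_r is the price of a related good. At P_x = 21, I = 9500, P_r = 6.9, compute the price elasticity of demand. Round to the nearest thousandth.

-0.106

Evaluating quantity at (P_x, I, P_r) gives Q = 6 − 0.05(21)² + 0.044(9500) + 1.86(6.9) = 6 − 22.05 + 418 + 12.834 = 414.784.
∂Q/∂P_x = −2·0.05·P_x = -2.1, so E_p = -2.1·(21/414.784) ≈ -0.106.
|E_p| < 1: demand is inelastic.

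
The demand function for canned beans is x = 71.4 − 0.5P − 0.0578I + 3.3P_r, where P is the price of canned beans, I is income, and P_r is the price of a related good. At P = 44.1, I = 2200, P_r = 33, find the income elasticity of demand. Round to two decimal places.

-4.09

x = 71.4 − 0.5(44.1) − 0.0578(2200) + 3.3(33) = 71.4 − 22.05 − 127.16 + 108.9 = 31.09.
∂x/∂I = −0.0578, so E_I = -0.0578·(2200/31.09) ≈ -4.09.
E_I < 0: inferior good.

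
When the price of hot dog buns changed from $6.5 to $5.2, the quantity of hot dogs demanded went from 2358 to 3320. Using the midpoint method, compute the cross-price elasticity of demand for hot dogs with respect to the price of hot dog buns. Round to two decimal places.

-1.52

%ΔQ_x = (3320 − 2358)/[(2358+3320)/2] = 962/2839 ≈ 0.3389.
%ΔP_y = (5.2 − 6.5)/[(6.5+5.2)/2] ≈ -0.2222.
E_xy = 0.3389/-0.2222 ≈ -1.52.
E_xy < 0, so hot dogs and hot dog buns are complements.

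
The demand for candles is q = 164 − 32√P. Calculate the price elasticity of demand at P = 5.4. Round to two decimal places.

At P = 5.4, q = 89.6387.
dq/dP = −32/(2√P) = −32/(2·2.3238).
Point elasticity E = (dq/dP)·(P/q) = -6.8853 × 5.4/89.6387 ≈ -0.41.
|E| < 1, so demand is inelastic at this price.

-0.41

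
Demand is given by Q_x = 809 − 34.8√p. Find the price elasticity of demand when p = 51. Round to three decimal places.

-0.222

At p = 51, Q_x = 560.4783.
dQ_x/dp = −34.8/(2√p) = −34.8/(2·7.1414).
Point elasticity E = (dQ_x/dp)·(p/Q_x) = -2.4365 × 51/560.4783 ≈ -0.222.
|E| < 1, so demand is inelastic at this price.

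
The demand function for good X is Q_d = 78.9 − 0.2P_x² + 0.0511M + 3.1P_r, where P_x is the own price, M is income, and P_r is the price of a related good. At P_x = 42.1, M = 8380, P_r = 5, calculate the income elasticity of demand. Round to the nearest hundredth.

2.55

Substituting, Q_d = 78.9 − 0.2(42.1)² + 0.0511(8380) + 3.1(5) = 78.9 − 354.482 + 428.218 + 15.5 = 168.136.
∂Q_d/∂M = +0.0511, so E_I = 0.0511·(8380/168.136) ≈ 2.55.
E_I > 1: normal good (luxury).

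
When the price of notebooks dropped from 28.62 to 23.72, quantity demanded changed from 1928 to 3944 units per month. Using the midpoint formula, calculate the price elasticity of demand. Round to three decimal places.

-3.667

%Δq = (3944 − 1928)/[(1928 + 3944)/2] = 2016/2936 ≈ 0.6866.
%ΔP = (23.72 − 28.62)/[(28.62 + 23.72)/2] = -4.9/26.17 ≈ -0.1872.
Arc elasticity E = %Δq/%ΔP ≈ 0.6866/-0.1872 ≈ -3.667.
|E| > 1: demand is elastic over this range.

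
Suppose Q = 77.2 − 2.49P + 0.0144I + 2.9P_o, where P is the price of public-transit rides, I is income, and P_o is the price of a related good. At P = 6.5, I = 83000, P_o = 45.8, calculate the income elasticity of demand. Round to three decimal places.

0.860

Evaluating quantity at (P, I, P_o) gives Q = 77.2 − 2.49(6.5) + 0.0144(83000) + 2.9(45.8) = 77.2 − 16.185 + 1195.2 + 132.82 = 1389.035.
∂Q/∂I = +0.0144, so E_I = 0.0144·(83000/1389.035) ≈ 0.860.
E_I ∈ (0,1): normal good (necessity).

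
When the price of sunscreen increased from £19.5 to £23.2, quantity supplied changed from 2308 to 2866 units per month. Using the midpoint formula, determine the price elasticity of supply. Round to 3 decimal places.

1.245

%Δq = (2866 − 2308)/[(2308 + 2866)/2] = 558/2587 ≈ 0.2157.
%ΔP = (23.2 − 19.5)/[(19.5 + 23.2)/2] = 3.7/21.35 ≈ 0.1733.
Arc elasticity E = %Δq/%ΔP ≈ 0.2157/0.1733 ≈ 1.245.
|E| > 1: supply is elastic over this range.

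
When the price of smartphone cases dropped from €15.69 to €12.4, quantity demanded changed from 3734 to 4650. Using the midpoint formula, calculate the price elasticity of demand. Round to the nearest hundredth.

%ΔQ = (4650 − 3734)/[(3734 + 4650)/2] = 916/4192 ≈ 0.2185.
%ΔP = (12.4 − 15.69)/[(15.69 + 12.4)/2] = -3.29/14.045 ≈ -0.2342.
Arc elasticity E = %ΔQ/%ΔP ≈ 0.2185/-0.2342 ≈ -0.93.
|E| < 1: demand is inelastic over this range.

-0.93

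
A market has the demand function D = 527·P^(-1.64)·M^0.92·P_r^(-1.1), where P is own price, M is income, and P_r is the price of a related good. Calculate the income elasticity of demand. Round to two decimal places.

For a Cobb–Douglas (constant-elasticity) form D = A·M^α·…, the elasticity with respect to M equals the exponent α at every point.
Here the exponent on M is 0.92, so the income elasticity of demand is 0.92.

0.92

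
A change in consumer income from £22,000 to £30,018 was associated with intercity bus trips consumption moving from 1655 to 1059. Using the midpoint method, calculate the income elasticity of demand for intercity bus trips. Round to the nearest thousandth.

%ΔQ = (1059 − 1655)/[(1655+1059)/2] = -596/1357 ≈ -0.4392.
%ΔI = (30,018 − 22,000)/[(22,000+30,018)/2] = 8018/26009 ≈ 0.3083.
E_I = %ΔQ/%ΔI ≈ -1.425.
E_I < 0: inferior good.

-1.425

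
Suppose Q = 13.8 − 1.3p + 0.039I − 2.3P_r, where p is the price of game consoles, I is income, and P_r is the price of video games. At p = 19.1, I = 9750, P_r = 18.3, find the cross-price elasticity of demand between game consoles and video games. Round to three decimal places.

Q = 13.8 − 1.3(19.1) + 0.039(9750) − 2.3(18.3) = 13.8 − 24.83 + 380.25 − 42.09 = 327.13.
∂Q/∂P_r = −2.3, so E_xy = -2.3·(18.3/327.13) ≈ -0.129.
E_xy < 0: the goods are complements.

-0.129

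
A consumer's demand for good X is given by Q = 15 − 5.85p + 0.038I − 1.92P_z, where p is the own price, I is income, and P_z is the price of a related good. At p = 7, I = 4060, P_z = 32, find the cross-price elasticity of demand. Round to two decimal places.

At the given point, Q = 15 − 5.85(7) + 0.038(4060) − 1.92(32) = 15 − 40.95 + 154.28 − 61.44 = 66.89.
∂Q/∂P_z = −1.92, so E_xy = -1.92·(32/66.89) ≈ -0.92.
E_xy < 0: the goods are complements.

-0.92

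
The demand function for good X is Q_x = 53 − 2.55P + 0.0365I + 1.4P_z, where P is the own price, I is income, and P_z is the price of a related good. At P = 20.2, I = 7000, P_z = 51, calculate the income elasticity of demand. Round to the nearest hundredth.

Q_x = 53 − 2.55(20.2) + 0.0365(7000) + 1.4(51) = 53 − 51.51 + 255.5 + 71.4 = 328.39.
∂Q_x/∂I = +0.0365, so E_I = 0.0365·(7000/328.39) ≈ 0.78.
E_I ∈ (0,1): normal good (necessity).

0.78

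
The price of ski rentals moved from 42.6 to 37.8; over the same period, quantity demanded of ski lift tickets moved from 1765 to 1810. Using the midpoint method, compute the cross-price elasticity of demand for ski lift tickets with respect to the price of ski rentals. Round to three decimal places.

%ΔQ_x = (1810 − 1765)/[(1765+1810)/2] = 45/1787.5 ≈ 0.0252.
%ΔP_y = (37.8 − 42.6)/[(42.6+37.8)/2] ≈ -0.1194.
E_xy = 0.0252/-0.1194 ≈ -0.211.
E_xy < 0, so ski lift tickets and ski rentals are complements.

-0.211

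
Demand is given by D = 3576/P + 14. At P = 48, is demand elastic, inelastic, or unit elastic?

inelastic

At P = 48, D = 88.5.
dD/dP = −3576/P² = −1.5521.
Point elasticity E = (dD/dP)·(P/D) = -1.5521 × 48/88.5 ≈ -0.842.
|E| ≈ 0.842 < 1, so demand is inelastic.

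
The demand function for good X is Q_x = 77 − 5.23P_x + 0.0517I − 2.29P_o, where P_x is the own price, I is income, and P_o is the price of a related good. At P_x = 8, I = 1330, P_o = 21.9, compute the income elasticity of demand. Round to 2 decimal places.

1.28

Q_x = 77 − 5.23(8) + 0.0517(1330) − 2.29(21.9) = 77 − 41.84 + 68.761 − 50.151 = 53.77.
∂Q_x/∂I = +0.0517, so E_I = 0.0517·(1330/53.77) ≈ 1.28.
E_I > 1: normal good (luxury).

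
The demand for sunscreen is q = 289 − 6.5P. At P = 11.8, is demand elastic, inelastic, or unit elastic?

inelastic

At P = 11.8, q = 212.3.
dq/dP = −6.5.
Point elasticity E = (dq/dP)·(P/q) = -6.5 × 11.8/212.3 ≈ -0.361.
|E| ≈ 0.361 < 1, so demand is inelastic.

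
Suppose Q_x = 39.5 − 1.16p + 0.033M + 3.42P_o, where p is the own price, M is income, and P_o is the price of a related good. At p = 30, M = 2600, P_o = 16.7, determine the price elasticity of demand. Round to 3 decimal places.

-0.236

First evaluate Q_x: 39.5 − 1.16(30) + 0.033(2600) + 3.42(16.7) = 39.5 − 34.8 + 85.8 + 57.114 = 147.614.
∂Q_x/∂p = −1.16, so E_p = (−1.16)·(30/147.614) ≈ -0.236.
|E_p| < 1: demand is inelastic.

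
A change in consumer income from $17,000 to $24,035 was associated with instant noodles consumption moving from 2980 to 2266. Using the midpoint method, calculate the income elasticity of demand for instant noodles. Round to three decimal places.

%ΔQ = (2266 − 2980)/[(2980+2266)/2] = -714/2623 ≈ -0.2722.
%ΔI = (24,035 − 17,000)/[(17,000+24,035)/2] = 7035/20517.5 ≈ 0.3429.
E_I = %ΔQ/%ΔI ≈ -0.794.
E_I < 0: inferior good.

-0.794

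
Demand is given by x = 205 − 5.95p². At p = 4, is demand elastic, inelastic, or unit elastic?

At p = 4, x = 109.8.
dx/dp = −2·5.95·p = −47.6.
Point elasticity E = (dx/dp)·(p/x) = -47.6 × 4/109.8 ≈ -1.734.
|E| ≈ 1.734 > 1, so demand is elastic.

elastic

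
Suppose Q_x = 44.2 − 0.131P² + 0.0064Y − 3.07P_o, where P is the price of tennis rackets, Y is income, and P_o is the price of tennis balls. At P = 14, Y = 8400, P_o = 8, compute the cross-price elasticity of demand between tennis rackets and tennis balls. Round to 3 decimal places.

Substituting, Q_x = 44.2 − 0.131(14)² + 0.0064(8400) − 3.07(8) = 44.2 − 25.676 + 53.76 − 24.56 = 47.724.
∂Q_x/∂P_o = −3.07, so E_xy = -3.07·(8/47.724) ≈ -0.515.
E_xy < 0: the goods are complements.

-0.515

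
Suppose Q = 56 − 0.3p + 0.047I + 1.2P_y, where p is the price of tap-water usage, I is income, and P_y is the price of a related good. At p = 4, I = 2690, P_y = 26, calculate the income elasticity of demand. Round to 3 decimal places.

First evaluate Q: 56 − 0.3(4) + 0.047(2690) + 1.2(26) = 56 − 1.2 + 126.43 + 31.2 = 212.43.
∂Q/∂I = +0.047, so E_I = 0.047·(2690/212.43) ≈ 0.595.
E_I ∈ (0,1): normal good (necessity).

0.595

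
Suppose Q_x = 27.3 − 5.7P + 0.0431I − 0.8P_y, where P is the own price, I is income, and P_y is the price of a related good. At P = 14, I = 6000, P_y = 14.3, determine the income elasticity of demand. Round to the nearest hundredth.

1.33

Evaluating quantity at (P, I, P_y) gives Q_x = 27.3 − 5.7(14) + 0.0431(6000) − 0.8(14.3) = 27.3 − 79.8 + 258.6 − 11.44 = 194.66.
∂Q_x/∂I = +0.0431, so E_I = 0.0431·(6000/194.66) ≈ 1.33.
E_I > 1: normal good (luxury).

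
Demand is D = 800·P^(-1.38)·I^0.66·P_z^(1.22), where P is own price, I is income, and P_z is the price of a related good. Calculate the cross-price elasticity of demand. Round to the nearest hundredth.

For a Cobb–Douglas (constant-elasticity) form D = A·P_z^α·…, the elasticity with respect to P_z equals the exponent α at every point.
Here the exponent on P_z is 1.22, so the cross-price elasticity of demand is 1.22.

1.22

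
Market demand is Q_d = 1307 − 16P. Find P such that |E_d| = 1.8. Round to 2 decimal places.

Set −bP/(a − bP) = −1.8 ⇒ bP = 1.8(a − bP) ⇒ bP(1+1.8) = 1.8·a.
P = 1.8·1307/(16·2.8) ≈ 52.51.

52.51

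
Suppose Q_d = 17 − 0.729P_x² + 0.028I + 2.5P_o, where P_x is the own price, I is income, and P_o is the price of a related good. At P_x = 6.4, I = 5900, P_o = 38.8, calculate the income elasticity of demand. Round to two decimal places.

0.66

At the given point, Q_d = 17 − 0.729(6.4)² + 0.028(5900) + 2.5(38.8) = 17 − 29.8598 + 165.2 + 97 = 249.3402.
∂Q_d/∂I = +0.028, so E_I = 0.028·(5900/249.3402) ≈ 0.66.
E_I ∈ (0,1): normal good (necessity).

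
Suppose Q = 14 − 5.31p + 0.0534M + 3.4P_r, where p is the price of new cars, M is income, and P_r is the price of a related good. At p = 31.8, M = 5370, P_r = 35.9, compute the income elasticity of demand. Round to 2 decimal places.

At the given point, Q = 14 − 5.31(31.8) + 0.0534(5370) + 3.4(35.9) = 14 − 168.858 + 286.758 + 122.06 = 253.96.
∂Q/∂M = +0.0534, so E_I = 0.0534·(5370/253.96) ≈ 1.13.
E_I > 1: normal good (luxury).

1.13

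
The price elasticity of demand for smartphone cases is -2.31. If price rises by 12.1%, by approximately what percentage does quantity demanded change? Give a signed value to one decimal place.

-28.0

%ΔQ ≈ E × %ΔP = (-2.31) × (12.1%) ≈ -28.0%.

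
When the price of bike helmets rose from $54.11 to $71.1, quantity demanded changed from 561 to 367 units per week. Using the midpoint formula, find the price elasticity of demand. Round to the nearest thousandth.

-1.541

%ΔQ = (367 − 561)/[(561 + 367)/2] = -194/464 ≈ -0.4181.
%Δp = (71.1 − 54.11)/[(54.11 + 71.1)/2] = 16.99/62.605 ≈ 0.2714.
Arc elasticity E = %ΔQ/%Δp ≈ -0.4181/0.2714 ≈ -1.541.
|E| > 1: demand is elastic over this range.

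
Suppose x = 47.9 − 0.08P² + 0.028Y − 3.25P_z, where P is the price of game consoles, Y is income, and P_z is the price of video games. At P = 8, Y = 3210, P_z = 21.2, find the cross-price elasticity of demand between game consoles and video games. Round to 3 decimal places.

-1.081

At the given point, x = 47.9 − 0.08(8)² + 0.028(3210) − 3.25(21.2) = 47.9 − 5.12 + 89.88 − 68.9 = 63.76.
∂x/∂P_z = −3.25, so E_xy = -3.25·(21.2/63.76) ≈ -1.081.
E_xy < 0: the goods are complements.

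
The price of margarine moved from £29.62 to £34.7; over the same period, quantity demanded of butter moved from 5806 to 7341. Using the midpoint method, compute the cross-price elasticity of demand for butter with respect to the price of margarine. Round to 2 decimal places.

1.48

%ΔQ_x = (7341 − 5806)/[(5806+7341)/2] = 1535/6573.5 ≈ 0.2335.
%ΔP_y = (34.7 − 29.62)/[(29.62+34.7)/2] ≈ 0.1580.
E_xy = 0.2335/0.1580 ≈ 1.48.
E_xy > 0, so butter and margarine are substitutes.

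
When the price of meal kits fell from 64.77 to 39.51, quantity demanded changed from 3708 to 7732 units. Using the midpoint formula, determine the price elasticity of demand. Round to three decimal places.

%Δq = (7732 − 3708)/[(3708 + 7732)/2] = 4024/5720 ≈ 0.7035.
%Δp = (39.51 − 64.77)/[(64.77 + 39.51)/2] = -25.26/52.14 ≈ -0.4845.
Arc elasticity E = %Δq/%Δp ≈ 0.7035/-0.4845 ≈ -1.452.
|E| > 1: demand is elastic over this range.

-1.452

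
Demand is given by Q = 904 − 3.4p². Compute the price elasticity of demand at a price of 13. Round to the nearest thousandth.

-3.489

At p = 13, Q = 329.4.
dQ/dp = −2·3.4·p = −88.4.
Point elasticity E = (dQ/dp)·(p/Q) = -88.4 × 13/329.4 ≈ -3.489.
|E| > 1, so demand is elastic at this price.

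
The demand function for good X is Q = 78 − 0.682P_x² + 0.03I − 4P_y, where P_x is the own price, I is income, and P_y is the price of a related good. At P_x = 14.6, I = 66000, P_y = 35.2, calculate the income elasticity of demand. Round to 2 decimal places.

1.12

At the given point, Q = 78 − 0.682(14.6)² + 0.03(66000) − 4(35.2) = 78 − 145.3751 + 1980 − 140.8 = 1771.8249.
∂Q/∂I = +0.03, so E_I = 0.03·(66000/1771.8249) ≈ 1.12.
E_I > 1: normal good (luxury).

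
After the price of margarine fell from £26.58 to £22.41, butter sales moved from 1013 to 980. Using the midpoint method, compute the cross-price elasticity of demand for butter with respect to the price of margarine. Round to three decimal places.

0.195

%ΔQ_x = (980 − 1013)/[(1013+980)/2] = -33/996.5 ≈ -0.0331.
%ΔP_y = (22.41 − 26.58)/[(26.58+22.41)/2] ≈ -0.1702.
E_xy = -0.0331/-0.1702 ≈ 0.195.
E_xy > 0, so butter and margarine are substitutes.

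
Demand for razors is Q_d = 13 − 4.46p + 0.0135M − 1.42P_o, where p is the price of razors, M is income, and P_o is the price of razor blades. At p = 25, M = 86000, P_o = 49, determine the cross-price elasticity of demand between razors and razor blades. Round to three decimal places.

-0.070

At the given point, Q_d = 13 − 4.46(25) + 0.0135(86000) − 1.42(49) = 13 − 111.5 + 1161 − 69.58 = 992.92.
∂Q_d/∂P_o = −1.42, so E_xy = -1.42·(49/992.92) ≈ -0.070.
E_xy < 0: the goods are complements.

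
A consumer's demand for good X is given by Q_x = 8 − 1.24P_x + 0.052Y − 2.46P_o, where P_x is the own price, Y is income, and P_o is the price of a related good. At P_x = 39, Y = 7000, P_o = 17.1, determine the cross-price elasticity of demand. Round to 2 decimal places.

-0.15

At the given point, Q_x = 8 − 1.24(39) + 0.052(7000) − 2.46(17.1) = 8 − 48.36 + 364 − 42.066 = 281.574.
∂Q_x/∂P_o = −2.46, so E_xy = -2.46·(17.1/281.574) ≈ -0.15.
E_xy < 0: the goods are complements.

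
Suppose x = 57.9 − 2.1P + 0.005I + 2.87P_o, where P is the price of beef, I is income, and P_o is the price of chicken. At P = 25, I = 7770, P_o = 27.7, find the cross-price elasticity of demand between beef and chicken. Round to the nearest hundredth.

0.64

Substituting, x = 57.9 − 2.1(25) + 0.005(7770) + 2.87(27.7) = 57.9 − 52.5 + 38.85 + 79.499 = 123.749.
∂x/∂P_o = +2.87, so E_xy = 2.87·(27.7/123.749) ≈ 0.64.
E_xy > 0: the goods are substitutes.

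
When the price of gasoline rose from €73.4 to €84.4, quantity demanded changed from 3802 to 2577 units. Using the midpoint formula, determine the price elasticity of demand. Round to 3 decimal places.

-2.755

%Δq = (2577 − 3802)/[(3802 + 2577)/2] = -1225/3189.5 ≈ -0.3841.
%ΔP = (84.4 − 73.4)/[(73.4 + 84.4)/2] = 11/78.9 ≈ 0.1394.
Arc elasticity E = %Δq/%ΔP ≈ -0.3841/0.1394 ≈ -2.755.
|E| > 1: demand is elastic over this range.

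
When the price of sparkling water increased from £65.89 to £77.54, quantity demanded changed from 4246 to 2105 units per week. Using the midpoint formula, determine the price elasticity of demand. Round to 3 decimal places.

%Δq = (2105 − 4246)/[(4246 + 2105)/2] = -2141/3175.5 ≈ -0.6742.
%ΔP = (77.54 − 65.89)/[(65.89 + 77.54)/2] = 11.65/71.715 ≈ 0.1624.
Arc elasticity E = %Δq/%ΔP ≈ -0.6742/0.1624 ≈ -4.150.
|E| > 1: demand is elastic over this range.

-4.150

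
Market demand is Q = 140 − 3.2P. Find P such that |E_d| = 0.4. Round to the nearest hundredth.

12.50

Set −bP/(a − bP) = −0.4 ⇒ bP = 0.4(a − bP) ⇒ bP(1+0.4) = 0.4·a.
P = 0.4·140/(3.2·1.4) = 12.50.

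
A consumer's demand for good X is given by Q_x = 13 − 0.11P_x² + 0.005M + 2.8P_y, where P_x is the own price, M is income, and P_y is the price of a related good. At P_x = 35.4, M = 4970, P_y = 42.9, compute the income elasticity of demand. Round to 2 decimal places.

1.23

Q_x = 13 − 0.11(35.4)² + 0.005(4970) + 2.8(42.9) = 13 − 137.8476 + 24.85 + 120.12 = 20.1224.
∂Q_x/∂M = +0.005, so E_I = 0.005·(4970/20.1224) ≈ 1.23.
E_I > 1: normal good (luxury).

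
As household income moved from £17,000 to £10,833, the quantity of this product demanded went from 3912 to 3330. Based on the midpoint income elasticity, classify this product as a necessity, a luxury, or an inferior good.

necessity

%ΔQ = (3330 − 3912)/[(3912+3330)/2] = -582/3621 ≈ -0.1607.
%ΔY = (10,833 − 17,000)/[(17,000+10,833)/2] = -6167/13916.5 ≈ -0.4431.
E_I = %ΔQ/%ΔY ≈ 0.363.
E_I ∈ (0,1): normal good (necessity).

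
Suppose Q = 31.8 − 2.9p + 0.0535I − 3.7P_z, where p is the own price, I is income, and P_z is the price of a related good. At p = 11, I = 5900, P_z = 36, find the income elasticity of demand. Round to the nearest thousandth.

At the given point, Q = 31.8 − 2.9(11) + 0.0535(5900) − 3.7(36) = 31.8 − 31.9 + 315.65 − 133.2 = 182.35.
∂Q/∂I = +0.0535, so E_I = 0.0535·(5900/182.35) ≈ 1.731.
E_I > 1: normal good (luxury).

1.731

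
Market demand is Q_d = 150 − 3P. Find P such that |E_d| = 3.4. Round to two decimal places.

38.64

Set −bP/(a − bP) = −3.4 ⇒ bP = 3.4(a − bP) ⇒ bP(1+3.4) = 3.4·a.
P = 3.4·150/(3·4.4) ≈ 38.64.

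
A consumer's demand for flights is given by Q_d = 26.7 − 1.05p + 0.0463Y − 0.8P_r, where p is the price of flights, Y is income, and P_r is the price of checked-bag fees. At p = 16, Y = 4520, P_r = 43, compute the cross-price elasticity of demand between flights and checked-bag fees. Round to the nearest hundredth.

-0.19

First evaluate Q_d: 26.7 − 1.05(16) + 0.0463(4520) − 0.8(43) = 26.7 − 16.8 + 209.276 − 34.4 = 184.776.
∂Q_d/∂P_r = −0.8, so E_xy = -0.8·(43/184.776) ≈ -0.19.
E_xy < 0: the goods are complements.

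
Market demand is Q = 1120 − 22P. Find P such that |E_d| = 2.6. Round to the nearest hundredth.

Set −bP/(a − bP) = −2.6 ⇒ bP = 2.6(a − bP) ⇒ bP(1+2.6) = 2.6·a.
P = 2.6·1120/(22·3.6) ≈ 36.77.

36.77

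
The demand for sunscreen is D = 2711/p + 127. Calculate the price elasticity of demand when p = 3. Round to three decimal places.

At p = 3, D = 1030.6667.
dD/dp = −2711/p² = −301.2222.
Point elasticity E = (dD/dp)·(p/D) = -301.2222 × 3/1030.6667 ≈ -0.877.
|E| < 1, so demand is inelastic at this price.

-0.877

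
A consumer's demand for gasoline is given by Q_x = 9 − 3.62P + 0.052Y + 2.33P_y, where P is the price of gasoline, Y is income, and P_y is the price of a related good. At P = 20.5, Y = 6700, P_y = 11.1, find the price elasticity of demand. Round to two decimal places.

At the given point, Q_x = 9 − 3.62(20.5) + 0.052(6700) + 2.33(11.1) = 9 − 74.21 + 348.4 + 25.863 = 309.053.
∂Q_x/∂P = −3.62, so E_p = (−3.62)·(20.5/309.053) ≈ -0.24.
|E_p| < 1: demand is inelastic.

-0.24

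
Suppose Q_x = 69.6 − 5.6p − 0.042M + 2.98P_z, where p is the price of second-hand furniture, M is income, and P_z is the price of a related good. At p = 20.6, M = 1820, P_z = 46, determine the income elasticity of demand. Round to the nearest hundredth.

-5.14

Evaluating quantity at (p, M, P_z) gives Q_x = 69.6 − 5.6(20.6) − 0.042(1820) + 2.98(46) = 69.6 − 115.36 − 76.44 + 137.08 = 14.88.
∂Q_x/∂M = −0.042, so E_I = -0.042·(1820/14.88) ≈ -5.14.
E_I < 0: inferior good.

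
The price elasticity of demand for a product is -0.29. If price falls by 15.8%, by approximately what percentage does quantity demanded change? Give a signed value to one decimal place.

%ΔQ ≈ E × %ΔP = (-0.29) × (-15.8%) ≈ 4.6%.

4.6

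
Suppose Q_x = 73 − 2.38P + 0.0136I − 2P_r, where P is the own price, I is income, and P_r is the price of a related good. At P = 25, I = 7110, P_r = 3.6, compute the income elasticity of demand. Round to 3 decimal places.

0.939

Q_x = 73 − 2.38(25) + 0.0136(7110) − 2(3.6) = 73 − 59.5 + 96.696 − 7.2 = 102.996.
∂Q_x/∂I = +0.0136, so E_I = 0.0136·(7110/102.996) ≈ 0.939.
E_I ∈ (0,1): normal good (necessity).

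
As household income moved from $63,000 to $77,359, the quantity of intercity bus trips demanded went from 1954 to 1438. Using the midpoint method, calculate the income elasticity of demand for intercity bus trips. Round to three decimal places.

%ΔQ = (1438 − 1954)/[(1954+1438)/2] = -516/1696 ≈ -0.3042.
%ΔI = (77,359 − 63,000)/[(63,000+77,359)/2] = 14359/70179.5 ≈ 0.2046.
E_I = %ΔQ/%ΔI ≈ -1.487.
E_I < 0: inferior good.

-1.487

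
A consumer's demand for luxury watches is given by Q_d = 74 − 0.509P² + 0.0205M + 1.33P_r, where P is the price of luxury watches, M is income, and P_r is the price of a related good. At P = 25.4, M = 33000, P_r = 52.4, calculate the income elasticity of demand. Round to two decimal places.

Substituting, Q_d = 74 − 0.509(25.4)² + 0.0205(33000) + 1.33(52.4) = 74 − 328.3864 + 676.5 + 69.692 = 491.8056.
∂Q_d/∂M = +0.0205, so E_I = 0.0205·(33000/491.8056) ≈ 1.38.
E_I > 1: normal good (luxury).

1.38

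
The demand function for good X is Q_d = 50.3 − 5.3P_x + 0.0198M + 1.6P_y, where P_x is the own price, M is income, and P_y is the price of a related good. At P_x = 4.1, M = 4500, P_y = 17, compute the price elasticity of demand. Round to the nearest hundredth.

First evaluate Q_d: 50.3 − 5.3(4.1) + 0.0198(4500) + 1.6(17) = 50.3 − 21.73 + 89.1 + 27.2 = 144.87.
∂Q_d/∂P_x = −5.3, so E_p = (−5.3)·(4.1/144.87) ≈ -0.15.
|E_p| < 1: demand is inelastic.

-0.15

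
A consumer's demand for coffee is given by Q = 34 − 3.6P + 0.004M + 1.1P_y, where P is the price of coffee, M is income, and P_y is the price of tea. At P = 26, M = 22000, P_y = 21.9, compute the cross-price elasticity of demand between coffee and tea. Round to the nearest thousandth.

0.459

First evaluate Q: 34 − 3.6(26) + 0.004(22000) + 1.1(21.9) = 34 − 93.6 + 88 + 24.09 = 52.49.
∂Q/∂P_y = +1.1, so E_xy = 1.1·(21.9/52.49) ≈ 0.459.
E_xy > 0: the goods are substitutes.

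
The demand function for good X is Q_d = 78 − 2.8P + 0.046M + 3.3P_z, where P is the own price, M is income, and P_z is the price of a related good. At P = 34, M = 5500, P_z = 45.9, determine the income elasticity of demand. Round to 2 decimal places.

Q_d = 78 − 2.8(34) + 0.046(5500) + 3.3(45.9) = 78 − 95.2 + 253 + 151.47 = 387.27.
∂Q_d/∂M = +0.046, so E_I = 0.046·(5500/387.27) ≈ 0.65.
E_I ∈ (0,1): normal good (necessity).

0.65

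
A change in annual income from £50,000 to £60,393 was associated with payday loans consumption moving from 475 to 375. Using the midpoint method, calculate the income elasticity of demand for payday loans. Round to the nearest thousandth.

%ΔQ = (375 − 475)/[(475+375)/2] = -100/425 ≈ -0.2353.
%ΔI = (60,393 − 50,000)/[(50,000+60,393)/2] = 10393/55196.5 ≈ 0.1883.
E_I = %ΔQ/%ΔI ≈ -1.250.
E_I < 0: inferior good.

-1.250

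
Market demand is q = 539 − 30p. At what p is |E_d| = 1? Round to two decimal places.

8.98

For linear demand q = a − bp, E = −bp/(a − bp). |E| = 1 ⇒ bp = a − bp ⇒ p = a/(2b).
p = 539/(2·30) ≈ 8.98.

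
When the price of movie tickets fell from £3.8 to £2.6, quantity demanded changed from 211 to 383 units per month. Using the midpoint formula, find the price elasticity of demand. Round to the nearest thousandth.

%Δq = (383 − 211)/[(211 + 383)/2] = 172/297 ≈ 0.5791.
%Δp = (2.6 − 3.8)/[(3.8 + 2.6)/2] = -1.2/3.2 ≈ -0.3750.
Arc elasticity E = %Δq/%Δp ≈ 0.5791/-0.3750 ≈ -1.544.
|E| > 1: demand is elastic over this range.

-1.544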